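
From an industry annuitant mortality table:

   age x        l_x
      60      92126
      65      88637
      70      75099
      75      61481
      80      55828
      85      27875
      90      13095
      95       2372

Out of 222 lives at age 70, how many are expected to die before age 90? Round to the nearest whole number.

183

The relevant probability is 1 − 13095/75099 = 0.825630.
Expected number = 222 × 0.825630 = 183.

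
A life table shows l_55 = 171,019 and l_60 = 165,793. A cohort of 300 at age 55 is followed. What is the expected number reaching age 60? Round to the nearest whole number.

The relevant probability is 165,793/171,019 = 0.969442.
Expected number = 300 × 0.969442 = 291.

291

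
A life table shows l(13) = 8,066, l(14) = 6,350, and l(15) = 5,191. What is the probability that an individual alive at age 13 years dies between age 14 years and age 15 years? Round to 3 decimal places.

This is the probability of reaching 14 but not 15, conditional on being alive at 13: (l(14) − l(15)) / l(13).
= (6,350 − 5,191) / 8,066 = 1,159 / 8,066 = 0.143690.

0.144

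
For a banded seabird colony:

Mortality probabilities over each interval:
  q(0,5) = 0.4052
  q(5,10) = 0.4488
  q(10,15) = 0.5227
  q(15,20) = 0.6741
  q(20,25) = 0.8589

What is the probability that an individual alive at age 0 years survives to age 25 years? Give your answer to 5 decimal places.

The overall survival probability is (1 − 0.4052) × (1 − 0.4488) × (1 − 0.5227) × (1 − 0.6741) × (1 − 0.8589).
= 0.5948 × 0.5512 × 0.4773 × 0.3259 × 0.1411 = 0.007196.

0.00720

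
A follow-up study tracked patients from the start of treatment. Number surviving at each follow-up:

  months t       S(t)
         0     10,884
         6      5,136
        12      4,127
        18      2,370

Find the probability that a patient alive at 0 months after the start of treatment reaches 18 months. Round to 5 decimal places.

0.21775

The conditional survival probability is S(18)/S(0) = 2,370/10,884 = 0.217751.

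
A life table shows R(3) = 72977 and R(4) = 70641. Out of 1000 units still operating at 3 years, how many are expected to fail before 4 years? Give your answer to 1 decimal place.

The relevant probability is 1 − 70641/72977 = 0.032010.
Expected number = 1000 × 0.032010 = 32.0.

32.0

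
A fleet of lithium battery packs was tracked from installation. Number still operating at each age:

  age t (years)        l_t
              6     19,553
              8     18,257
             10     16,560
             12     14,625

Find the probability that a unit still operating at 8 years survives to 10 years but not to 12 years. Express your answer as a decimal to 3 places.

0.106

This is the probability of reaching 10 but not 12, conditional on being operational at 8: (l_10 − l_12) / l_8.
= (16,560 − 14,625) / 18,257 = 1,935 / 18,257 = 0.105987.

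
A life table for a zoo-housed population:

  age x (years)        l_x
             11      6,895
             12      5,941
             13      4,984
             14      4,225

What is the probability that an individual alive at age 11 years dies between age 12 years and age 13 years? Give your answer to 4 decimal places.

This is the probability of reaching 12 but not 13, conditional on being alive at 11: (l_12 − l_13) / l_11.
= (5,941 − 4,984) / 6,895 = 957 / 6,895 = 0.138796.

0.1388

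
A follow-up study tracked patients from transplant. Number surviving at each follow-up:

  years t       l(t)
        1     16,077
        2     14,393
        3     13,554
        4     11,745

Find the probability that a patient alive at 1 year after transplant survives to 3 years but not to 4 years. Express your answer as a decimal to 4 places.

This is the probability of reaching 3 but not 4, conditional on being alive at 1: (l(3) − l(4)) / l(1).
= (13,554 − 11,745) / 16,077 = 1,809 / 16,077 = 0.112521.

0.1125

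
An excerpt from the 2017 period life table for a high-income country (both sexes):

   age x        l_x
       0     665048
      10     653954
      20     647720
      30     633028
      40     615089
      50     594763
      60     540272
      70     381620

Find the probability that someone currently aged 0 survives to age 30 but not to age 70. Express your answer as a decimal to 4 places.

We want 30|40q0 = (l_30 − l_70)/l_0.
This is the probability of reaching 30 but not 70, conditional on being alive at 0: (l_30 − l_70) / l_0.
= (633028 − 381620) / 665048 = 251408 / 665048 = 0.378030.

0.3780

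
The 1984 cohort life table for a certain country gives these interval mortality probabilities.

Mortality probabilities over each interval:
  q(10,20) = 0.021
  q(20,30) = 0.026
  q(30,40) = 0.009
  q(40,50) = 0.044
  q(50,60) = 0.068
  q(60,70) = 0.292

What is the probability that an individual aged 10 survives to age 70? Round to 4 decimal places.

Chaining the interval survival probabilities: (1 − 0.021) × (1 − 0.026) × (1 − 0.009) × (1 − 0.044) × (1 − 0.068) × (1 − 0.292).
= 0.979 × 0.974 × 0.991 × 0.956 × 0.932 × 0.708 = 0.596104.

0.5961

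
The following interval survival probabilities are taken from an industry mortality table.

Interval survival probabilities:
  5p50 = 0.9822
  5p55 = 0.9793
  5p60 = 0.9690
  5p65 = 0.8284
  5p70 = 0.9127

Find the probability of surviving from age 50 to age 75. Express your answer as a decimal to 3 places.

0.705

Survival from 50 to 75 is the product of surviving each interval: 0.9822 × 0.9793 × 0.9690 × 0.8284 × 0.9127.
= 0.704705.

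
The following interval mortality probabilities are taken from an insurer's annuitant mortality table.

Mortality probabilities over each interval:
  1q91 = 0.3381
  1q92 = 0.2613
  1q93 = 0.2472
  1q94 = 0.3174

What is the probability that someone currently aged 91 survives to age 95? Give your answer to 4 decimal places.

The overall survival probability is (1 − 0.3381) × (1 − 0.2613) × (1 − 0.2472) × (1 − 0.3174).
= 0.6619 × 0.7387 × 0.7528 × 0.6826 = 0.251250.

0.2513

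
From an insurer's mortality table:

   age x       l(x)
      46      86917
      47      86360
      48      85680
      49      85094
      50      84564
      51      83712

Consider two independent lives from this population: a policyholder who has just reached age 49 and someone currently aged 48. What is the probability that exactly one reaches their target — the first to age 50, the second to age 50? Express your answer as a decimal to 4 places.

0.0191

p₁ = l(50)/l(49) = 84564/85094 = 0.993772; p₂ = l(50)/l(48) = 84564/85680 = 0.986975.
P(exactly one) = p₁(1−p₂) + (1−p₁)p₂ = 0.012944 + 0.006147 = 0.019091.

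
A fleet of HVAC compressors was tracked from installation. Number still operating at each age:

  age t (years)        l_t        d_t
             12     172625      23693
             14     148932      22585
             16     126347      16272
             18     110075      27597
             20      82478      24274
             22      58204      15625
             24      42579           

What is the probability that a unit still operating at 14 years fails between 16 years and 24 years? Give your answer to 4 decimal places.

0.5625

This is the probability of reaching 16 but not 24, conditional on being operational at 14: (l_16 − l_24) / l_14.
= (126347 − 42579) / 148932 = 83768 / 148932 = 0.562458.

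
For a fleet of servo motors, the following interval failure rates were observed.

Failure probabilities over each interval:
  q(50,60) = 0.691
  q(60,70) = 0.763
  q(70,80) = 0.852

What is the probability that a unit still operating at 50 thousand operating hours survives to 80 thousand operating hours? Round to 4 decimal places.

0.0108

P(survive 50→80) = (1 − 0.691) × (1 − 0.763) × (1 − 0.852).
= 0.309 × 0.237 × 0.148 = 0.010838.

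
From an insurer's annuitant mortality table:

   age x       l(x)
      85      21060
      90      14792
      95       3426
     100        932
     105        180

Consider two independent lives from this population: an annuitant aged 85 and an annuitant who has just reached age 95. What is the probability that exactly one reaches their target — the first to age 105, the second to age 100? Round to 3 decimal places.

0.276

p₁ = l(105)/l(85) = 180/21060 = 0.008547; p₂ = l(100)/l(95) = 932/3426 = 0.272037.
P(exactly one) = p₁(1−p₂) + (1−p₁)p₂ = 0.006222 + 0.269712 = 0.275934.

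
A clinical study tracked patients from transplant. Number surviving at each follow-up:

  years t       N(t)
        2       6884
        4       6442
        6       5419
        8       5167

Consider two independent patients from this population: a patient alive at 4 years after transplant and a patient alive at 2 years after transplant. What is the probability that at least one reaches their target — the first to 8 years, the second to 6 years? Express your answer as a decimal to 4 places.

p₁ = N(8)/N(4) = 5167/6442 = 0.802080; p₂ = N(6)/N(2) = 5419/6884 = 0.787188.
P(at least one) = 1 − (1−p₁)(1−p₂) = 1 − 0.197920 × 0.212812 = 0.957880.

0.9579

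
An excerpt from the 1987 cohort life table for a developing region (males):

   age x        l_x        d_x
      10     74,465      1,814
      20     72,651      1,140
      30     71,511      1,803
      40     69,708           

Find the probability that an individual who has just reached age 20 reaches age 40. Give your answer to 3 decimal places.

0.959

We want 20p20 = l_40/l_20.
The conditional survival probability is l_40/l_20 = 69,708/72,651 = 0.959491.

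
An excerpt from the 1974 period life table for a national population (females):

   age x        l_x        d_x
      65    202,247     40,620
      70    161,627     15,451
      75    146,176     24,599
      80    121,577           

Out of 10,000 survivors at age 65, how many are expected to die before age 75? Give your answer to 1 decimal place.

2772.4

The relevant probability is 1 − 146,176/202,247 = 0.277240.
Expected number = 10,000 × 0.277240 = 2772.4.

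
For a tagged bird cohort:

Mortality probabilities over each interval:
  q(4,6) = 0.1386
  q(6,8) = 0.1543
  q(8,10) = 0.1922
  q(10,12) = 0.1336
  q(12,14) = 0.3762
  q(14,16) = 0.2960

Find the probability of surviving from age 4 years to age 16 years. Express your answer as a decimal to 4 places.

0.2239

Chaining the interval survival probabilities: (1 − 0.1386) × (1 − 0.1543) × (1 − 0.1922) × (1 − 0.1336) × (1 − 0.3762) × (1 − 0.2960).
= 0.8614 × 0.8457 × 0.8078 × 0.8664 × 0.6238 × 0.7040 = 0.223904.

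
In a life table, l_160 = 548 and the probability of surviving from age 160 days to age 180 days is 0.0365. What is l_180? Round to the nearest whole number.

20

l_180 = l_160 × p = 548 × 0.0365 = 20.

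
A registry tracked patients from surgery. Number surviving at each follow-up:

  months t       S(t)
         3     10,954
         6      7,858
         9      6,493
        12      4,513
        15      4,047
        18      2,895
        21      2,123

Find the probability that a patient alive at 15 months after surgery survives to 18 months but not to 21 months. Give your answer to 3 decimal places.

0.191

This is the probability of reaching 18 but not 21, conditional on being alive at 15: (S(18) − S(21)) / S(15).
= (2,895 − 2,123) / 4,047 = 772 / 4,047 = 0.190759.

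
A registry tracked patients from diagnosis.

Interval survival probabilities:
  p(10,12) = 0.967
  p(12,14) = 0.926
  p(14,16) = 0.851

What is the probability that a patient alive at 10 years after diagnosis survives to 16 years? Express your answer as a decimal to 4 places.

0.7620

P(survive 10→16) = 0.967 × 0.926 × 0.851.
= 0.762021.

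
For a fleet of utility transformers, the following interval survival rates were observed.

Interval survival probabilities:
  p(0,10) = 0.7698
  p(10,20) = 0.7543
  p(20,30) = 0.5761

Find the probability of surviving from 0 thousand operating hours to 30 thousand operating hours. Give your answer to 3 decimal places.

The overall survival probability is 0.7698 × 0.7543 × 0.5761.
= 0.334518.

0.335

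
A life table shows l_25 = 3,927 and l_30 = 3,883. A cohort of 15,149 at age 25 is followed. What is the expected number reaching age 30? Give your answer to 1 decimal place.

14979.3

The relevant probability is 3,883/3,927 = 0.988796.
Expected number = 15,149 × 0.988796 = 14979.3.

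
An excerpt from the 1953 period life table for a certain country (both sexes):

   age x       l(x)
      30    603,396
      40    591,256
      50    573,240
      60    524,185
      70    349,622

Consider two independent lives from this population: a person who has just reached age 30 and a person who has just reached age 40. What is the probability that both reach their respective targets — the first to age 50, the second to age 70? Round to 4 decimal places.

0.5618

p₁ = l(50)/l(30) = 573,240/603,396 = 0.950023; p₂ = l(70)/l(40) = 349,622/591,256 = 0.591321.
P(both) = p₁ × p₂ = 0.950023 × 0.591321 = 0.561769.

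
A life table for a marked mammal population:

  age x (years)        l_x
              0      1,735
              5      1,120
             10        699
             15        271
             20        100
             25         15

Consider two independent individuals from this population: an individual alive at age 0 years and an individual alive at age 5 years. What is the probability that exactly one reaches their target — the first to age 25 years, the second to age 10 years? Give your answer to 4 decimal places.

0.6220

p₁ = l_25/l_0 = 15/1,735 = 0.008646; p₂ = l_10/l_5 = 699/1,120 = 0.624107.
P(exactly one) = p₁(1−p₂) + (1−p₁)p₂ = 0.003250 + 0.618711 = 0.621961.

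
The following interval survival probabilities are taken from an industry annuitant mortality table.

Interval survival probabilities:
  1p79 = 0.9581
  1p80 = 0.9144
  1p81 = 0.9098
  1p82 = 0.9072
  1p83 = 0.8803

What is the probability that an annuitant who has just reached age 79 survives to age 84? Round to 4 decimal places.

0.6365

Survival from 79 to 84 is the product of surviving each interval: 0.9581 × 0.9144 × 0.9098 × 0.9072 × 0.8803.
= 0.636542.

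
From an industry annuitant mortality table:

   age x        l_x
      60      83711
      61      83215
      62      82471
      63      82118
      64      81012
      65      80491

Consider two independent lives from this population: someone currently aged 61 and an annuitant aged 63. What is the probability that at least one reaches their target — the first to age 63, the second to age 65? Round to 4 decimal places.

p₁ = l_63/l_61 = 82118/83215 = 0.986817; p₂ = l_65/l_63 = 80491/82118 = 0.980187.
P(at least one) = 1 − (1−p₁)(1−p₂) = 1 − 0.013183 × 0.019813 = 0.999739.

0.9997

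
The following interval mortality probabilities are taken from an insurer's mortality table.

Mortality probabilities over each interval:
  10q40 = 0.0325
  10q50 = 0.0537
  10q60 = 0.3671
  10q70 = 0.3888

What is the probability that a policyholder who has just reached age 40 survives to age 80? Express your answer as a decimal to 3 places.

0.354

40p40 = (1 − 0.0325) × (1 − 0.0537) × (1 − 0.3671) × (1 − 0.3888).
= 0.9675 × 0.9463 × 0.6329 × 0.6112 = 0.354159.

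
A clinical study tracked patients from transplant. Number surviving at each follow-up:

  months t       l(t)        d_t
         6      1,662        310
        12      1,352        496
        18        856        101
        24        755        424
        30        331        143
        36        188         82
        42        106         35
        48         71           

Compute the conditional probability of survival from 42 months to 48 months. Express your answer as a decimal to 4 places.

The conditional survival probability is l(48)/l(42) = 71/106 = 0.669811.

0.6698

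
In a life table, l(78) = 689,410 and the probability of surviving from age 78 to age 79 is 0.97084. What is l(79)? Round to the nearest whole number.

l(79) = l(78) × p = 689,410 × 0.97084 = 669307.

669307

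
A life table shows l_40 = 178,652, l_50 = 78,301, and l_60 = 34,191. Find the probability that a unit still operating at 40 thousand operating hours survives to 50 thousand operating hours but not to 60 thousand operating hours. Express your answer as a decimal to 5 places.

This is the probability of reaching 50 but not 60, conditional on being operational at 40: (l_50 − l_60) / l_40.
= (78,301 − 34,191) / 178,652 = 44,110 / 178,652 = 0.246905.

0.24690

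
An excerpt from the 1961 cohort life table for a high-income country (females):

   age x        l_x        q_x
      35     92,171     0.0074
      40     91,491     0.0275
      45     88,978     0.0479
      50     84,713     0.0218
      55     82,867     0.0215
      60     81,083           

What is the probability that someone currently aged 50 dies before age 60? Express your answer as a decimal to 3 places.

0.043

P(die before 60 | alive at 50) = 1 − l_60/l_50 = 1 − 81,083/84,713 = (3,630)/84,713 = 0.042851.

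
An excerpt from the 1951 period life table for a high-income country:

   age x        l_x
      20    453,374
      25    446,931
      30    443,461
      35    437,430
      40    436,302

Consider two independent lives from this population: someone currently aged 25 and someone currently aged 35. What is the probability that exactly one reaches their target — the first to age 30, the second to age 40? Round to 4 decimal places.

p₁ = l_30/l_25 = 443,461/446,931 = 0.992236; p₂ = l_40/l_35 = 436,302/437,430 = 0.997421.
P(exactly one) = p₁(1−p₂) + (1−p₁)p₂ = 0.002559 + 0.007744 = 0.010303.

0.0103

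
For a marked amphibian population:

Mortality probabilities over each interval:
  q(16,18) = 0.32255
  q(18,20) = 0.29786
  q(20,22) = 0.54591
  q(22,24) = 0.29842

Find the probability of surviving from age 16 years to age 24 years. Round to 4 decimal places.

Survival from 16 to 24 is the product of surviving each interval: (1 − 0.32255) × (1 − 0.29786) × (1 − 0.54591) × (1 − 0.29842).
= 0.67745 × 0.70214 × 0.45409 × 0.70158 = 0.151537.

0.1515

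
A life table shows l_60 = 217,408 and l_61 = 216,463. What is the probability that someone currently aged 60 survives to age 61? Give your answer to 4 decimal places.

We want 1p60 = l_61/l_60.
The conditional survival probability is l_61/l_60 = 216,463/217,408 = 0.995653.

0.9957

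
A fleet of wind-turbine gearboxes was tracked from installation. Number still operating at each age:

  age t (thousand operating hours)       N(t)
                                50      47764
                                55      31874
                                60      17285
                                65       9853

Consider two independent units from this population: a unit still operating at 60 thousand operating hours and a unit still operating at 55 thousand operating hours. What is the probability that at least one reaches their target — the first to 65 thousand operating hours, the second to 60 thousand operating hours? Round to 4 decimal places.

0.8032

p₁ = N(65)/N(60) = 9853/17285 = 0.570032; p₂ = N(60)/N(55) = 17285/31874 = 0.542292.
P(at least one) = 1 − (1−p₁)(1−p₂) = 1 − 0.429968 × 0.457708 = 0.803200.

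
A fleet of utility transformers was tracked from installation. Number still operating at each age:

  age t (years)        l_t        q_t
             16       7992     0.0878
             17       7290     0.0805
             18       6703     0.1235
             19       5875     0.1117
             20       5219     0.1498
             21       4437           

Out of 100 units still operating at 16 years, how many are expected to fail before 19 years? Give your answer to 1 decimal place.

The relevant probability is 1 − 5875/7992 = 0.264890.
Expected number = 100 × 0.264890 = 26.5.

26.5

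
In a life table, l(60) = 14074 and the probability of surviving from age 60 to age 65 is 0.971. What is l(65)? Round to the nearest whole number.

13666

l(65) = l(60) × p = 14074 × 0.971 = 13666.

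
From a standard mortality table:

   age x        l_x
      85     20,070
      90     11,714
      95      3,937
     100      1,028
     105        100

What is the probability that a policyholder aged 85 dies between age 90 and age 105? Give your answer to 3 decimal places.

0.579

We want 5|15q85 = (l_90 − l_105)/l_85.
This is the probability of reaching 90 but not 105, conditional on being alive at 85: (l_90 − l_105) / l_85.
= (11,714 − 100) / 20,070 = 11,614 / 20,070 = 0.578675.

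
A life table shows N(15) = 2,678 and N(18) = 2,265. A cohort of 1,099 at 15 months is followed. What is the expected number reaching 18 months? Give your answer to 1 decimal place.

929.5

The relevant probability is 2,265/2,678 = 0.845780.
Expected number = 1,099 × 0.845780 = 929.5.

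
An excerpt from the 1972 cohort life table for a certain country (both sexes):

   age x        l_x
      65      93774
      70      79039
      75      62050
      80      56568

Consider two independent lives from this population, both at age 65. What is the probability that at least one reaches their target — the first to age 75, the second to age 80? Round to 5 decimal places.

0.86577

p₁ = l_75/l_65 = 62050/93774 = 0.661697; p₂ = l_80/l_65 = 56568/93774 = 0.603238.
P(at least one) = 1 − (1−p₁)(1−p₂) = 1 − 0.338303 × 0.396762 = 0.865774.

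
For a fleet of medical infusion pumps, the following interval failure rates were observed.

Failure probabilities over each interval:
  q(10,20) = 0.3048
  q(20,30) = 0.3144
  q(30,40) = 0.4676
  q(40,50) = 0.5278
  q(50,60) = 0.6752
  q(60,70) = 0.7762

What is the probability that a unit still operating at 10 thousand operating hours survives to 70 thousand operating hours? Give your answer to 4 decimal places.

0.0087

Survival from 10 to 70 is the product of surviving each interval: (1 − 0.3048) × (1 − 0.3144) × (1 − 0.4676) × (1 − 0.5278) × (1 − 0.6752) × (1 − 0.7762).
= 0.6952 × 0.6856 × 0.5324 × 0.4722 × 0.3248 × 0.2238 = 0.008710.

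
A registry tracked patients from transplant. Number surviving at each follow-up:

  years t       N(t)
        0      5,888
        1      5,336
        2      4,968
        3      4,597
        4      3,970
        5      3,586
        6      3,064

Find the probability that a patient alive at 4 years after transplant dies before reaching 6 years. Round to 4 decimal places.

0.2282

P(die before 6 | alive at 4) = 1 − N(6)/N(4) = 1 − 3,064/3,970 = (906)/3,970 = 0.228212.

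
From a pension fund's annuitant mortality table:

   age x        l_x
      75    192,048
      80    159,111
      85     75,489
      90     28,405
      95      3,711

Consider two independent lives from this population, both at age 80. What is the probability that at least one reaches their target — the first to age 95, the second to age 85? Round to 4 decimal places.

0.4867

p₁ = l_95/l_80 = 3,711/159,111 = 0.023323; p₂ = l_85/l_80 = 75,489/159,111 = 0.474442.
P(at least one) = 1 − (1−p₁)(1−p₂) = 1 − 0.976677 × 0.525558 = 0.486700.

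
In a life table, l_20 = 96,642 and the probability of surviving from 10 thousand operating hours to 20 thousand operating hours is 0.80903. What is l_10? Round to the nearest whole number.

119454

l_10 = l_20 / p = 96,642 / 0.80903 = 119454.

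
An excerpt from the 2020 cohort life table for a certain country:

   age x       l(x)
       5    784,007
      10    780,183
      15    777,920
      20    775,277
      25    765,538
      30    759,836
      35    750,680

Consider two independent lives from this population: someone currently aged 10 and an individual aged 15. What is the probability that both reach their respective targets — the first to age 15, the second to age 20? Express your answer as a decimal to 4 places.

p₁ = l(15)/l(10) = 777,920/780,183 = 0.997099; p₂ = l(20)/l(15) = 775,277/777,920 = 0.996602.
P(both) = p₁ × p₂ = 0.997099 × 0.996602 = 0.993711.

0.9937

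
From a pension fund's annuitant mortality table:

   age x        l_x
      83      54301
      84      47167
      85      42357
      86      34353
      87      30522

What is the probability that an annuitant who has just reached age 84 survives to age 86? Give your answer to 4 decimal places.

0.7283

We want 2p84 = l_86/l_84.
The conditional survival probability is l_86/l_84 = 34353/47167 = 0.728327.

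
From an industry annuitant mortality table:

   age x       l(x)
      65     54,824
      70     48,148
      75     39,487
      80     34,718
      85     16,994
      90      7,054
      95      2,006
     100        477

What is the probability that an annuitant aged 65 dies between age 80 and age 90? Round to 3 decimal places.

This is the probability of reaching 80 but not 90, conditional on being alive at 65: (l(80) − l(90)) / l(65).
= (34,718 − 7,054) / 54,824 = 27,664 / 54,824 = 0.504597.

0.505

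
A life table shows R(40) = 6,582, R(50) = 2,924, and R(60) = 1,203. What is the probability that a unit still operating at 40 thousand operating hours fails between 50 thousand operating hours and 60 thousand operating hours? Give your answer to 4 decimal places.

0.2615

This is the probability of reaching 50 but not 60, conditional on being operational at 40: (R(50) − R(60)) / R(40).
= (2,924 − 1,203) / 6,582 = 1,721 / 6,582 = 0.261471.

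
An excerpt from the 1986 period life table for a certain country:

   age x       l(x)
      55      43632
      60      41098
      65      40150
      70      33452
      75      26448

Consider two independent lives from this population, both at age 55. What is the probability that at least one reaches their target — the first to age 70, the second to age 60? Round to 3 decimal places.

p₁ = l(70)/l(55) = 33452/43632 = 0.766685; p₂ = l(60)/l(55) = 41098/43632 = 0.941923.
P(at least one) = 1 − (1−p₁)(1−p₂) = 1 − 0.233315 × 0.058077 = 0.986450.

0.986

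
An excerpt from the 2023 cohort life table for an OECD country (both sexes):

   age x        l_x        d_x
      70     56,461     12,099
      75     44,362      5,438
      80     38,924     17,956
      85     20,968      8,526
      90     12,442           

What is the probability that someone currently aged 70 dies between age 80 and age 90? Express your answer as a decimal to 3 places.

We want 10|10q70 = (l_80 − l_90)/l_70.
This is the probability of reaching 80 but not 90, conditional on being alive at 70: (l_80 − l_90) / l_70.
= (38,924 − 12,442) / 56,461 = 26,482 / 56,461 = 0.469032.

0.469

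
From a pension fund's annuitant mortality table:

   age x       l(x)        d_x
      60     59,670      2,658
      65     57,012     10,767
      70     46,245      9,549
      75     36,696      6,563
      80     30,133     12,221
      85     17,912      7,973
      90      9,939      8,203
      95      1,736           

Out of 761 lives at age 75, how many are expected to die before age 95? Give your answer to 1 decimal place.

The relevant probability is 1 − 1,736/36,696 = 0.952692.
Expected number = 761 × 0.952692 = 725.0.

725.0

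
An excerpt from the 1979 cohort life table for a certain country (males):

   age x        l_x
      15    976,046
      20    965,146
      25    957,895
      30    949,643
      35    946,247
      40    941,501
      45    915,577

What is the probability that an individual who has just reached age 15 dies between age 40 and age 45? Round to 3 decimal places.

0.027

We want 25|5q15 = (l_40 − l_45)/l_15.
This is the probability of reaching 40 but not 45, conditional on being alive at 15: (l_40 − l_45) / l_15.
= (941,501 − 915,577) / 976,046 = 25,924 / 976,046 = 0.026560.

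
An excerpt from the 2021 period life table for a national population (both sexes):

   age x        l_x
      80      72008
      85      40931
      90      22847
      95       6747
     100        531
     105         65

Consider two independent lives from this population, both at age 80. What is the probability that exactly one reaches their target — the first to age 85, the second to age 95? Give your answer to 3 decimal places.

p₁ = l_85/l_80 = 40931/72008 = 0.568423; p₂ = l_95/l_80 = 6747/72008 = 0.093698.
P(exactly one) = p₁(1−p₂) + (1−p₁)p₂ = 0.515163 + 0.040438 = 0.555601.

0.556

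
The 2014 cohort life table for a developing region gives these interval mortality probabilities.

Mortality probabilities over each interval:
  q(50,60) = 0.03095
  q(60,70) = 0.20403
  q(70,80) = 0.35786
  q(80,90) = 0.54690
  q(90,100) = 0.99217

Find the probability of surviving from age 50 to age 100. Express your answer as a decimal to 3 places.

Survival from 50 to 100 is the product of surviving each interval: (1 − 0.03095) × (1 − 0.20403) × (1 − 0.35786) × (1 − 0.54690) × (1 − 0.99217).
= 0.96905 × 0.79597 × 0.64214 × 0.45310 × 0.00783 = 0.001757.

0.002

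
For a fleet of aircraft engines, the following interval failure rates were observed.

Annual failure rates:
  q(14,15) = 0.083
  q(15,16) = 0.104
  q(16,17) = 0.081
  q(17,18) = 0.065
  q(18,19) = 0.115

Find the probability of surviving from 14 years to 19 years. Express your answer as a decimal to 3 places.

P(survive 14→19) = (1 − 0.083) × (1 − 0.104) × (1 − 0.081) × (1 − 0.065) × (1 − 0.115).
= 0.917 × 0.896 × 0.919 × 0.935 × 0.885 = 0.624810.

0.625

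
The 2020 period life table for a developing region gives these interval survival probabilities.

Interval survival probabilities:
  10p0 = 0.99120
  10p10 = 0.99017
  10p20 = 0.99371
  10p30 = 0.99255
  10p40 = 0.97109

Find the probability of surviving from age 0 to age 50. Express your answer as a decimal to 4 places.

0.9400

Survival from 0 to 50 is the product of surviving each interval: 0.99120 × 0.99017 × 0.99371 × 0.99255 × 0.97109.
= 0.940032.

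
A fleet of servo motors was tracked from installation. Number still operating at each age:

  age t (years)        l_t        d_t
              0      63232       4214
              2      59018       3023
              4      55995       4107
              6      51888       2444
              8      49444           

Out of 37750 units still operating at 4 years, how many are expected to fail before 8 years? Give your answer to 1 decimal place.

4416.5

The relevant probability is 1 − 49444/55995 = 0.116993.
Expected number = 37750 × 0.116993 = 4416.5.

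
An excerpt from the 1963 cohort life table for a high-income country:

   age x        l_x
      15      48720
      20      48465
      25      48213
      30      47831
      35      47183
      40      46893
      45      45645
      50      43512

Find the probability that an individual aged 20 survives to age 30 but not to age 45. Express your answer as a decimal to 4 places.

0.0451

This is the probability of reaching 30 but not 45, conditional on being alive at 20: (l_30 − l_45) / l_20.
= (47831 − 45645) / 48465 = 2186 / 48465 = 0.045105.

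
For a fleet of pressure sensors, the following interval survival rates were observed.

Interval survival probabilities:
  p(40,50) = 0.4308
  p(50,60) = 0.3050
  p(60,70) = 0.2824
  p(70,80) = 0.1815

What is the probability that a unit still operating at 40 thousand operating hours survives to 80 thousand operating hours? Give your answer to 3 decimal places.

The overall survival probability is 0.4308 × 0.3050 × 0.2824 × 0.1815.
= 0.006735.

0.007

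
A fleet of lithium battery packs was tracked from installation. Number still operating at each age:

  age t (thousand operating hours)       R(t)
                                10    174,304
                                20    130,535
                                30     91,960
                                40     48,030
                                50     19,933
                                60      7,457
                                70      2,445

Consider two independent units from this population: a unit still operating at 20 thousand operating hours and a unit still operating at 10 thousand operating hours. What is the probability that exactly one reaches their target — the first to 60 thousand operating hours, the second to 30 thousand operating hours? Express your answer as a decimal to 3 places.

p₁ = R(60)/R(20) = 7,457/130,535 = 0.057126; p₂ = R(30)/R(10) = 91,960/174,304 = 0.527584.
P(exactly one) = p₁(1−p₂) + (1−p₁)p₂ = 0.026987 + 0.497445 = 0.524432.

0.524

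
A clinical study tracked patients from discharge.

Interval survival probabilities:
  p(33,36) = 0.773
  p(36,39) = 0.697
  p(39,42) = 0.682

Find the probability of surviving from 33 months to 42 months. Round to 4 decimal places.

0.3674

Chaining the interval survival probabilities: 0.773 × 0.697 × 0.682.
= 0.367449.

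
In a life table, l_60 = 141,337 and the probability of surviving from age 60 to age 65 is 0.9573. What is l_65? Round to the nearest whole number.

l_65 = l_60 × p = 141,337 × 0.9573 = 135302.

135302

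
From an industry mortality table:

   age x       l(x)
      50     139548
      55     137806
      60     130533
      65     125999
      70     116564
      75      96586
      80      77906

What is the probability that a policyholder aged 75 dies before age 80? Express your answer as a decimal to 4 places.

P(die before 80 | alive at 75) = 1 − l(80)/l(75) = 1 − 77906/96586 = (18680)/96586 = 0.193403.

0.1934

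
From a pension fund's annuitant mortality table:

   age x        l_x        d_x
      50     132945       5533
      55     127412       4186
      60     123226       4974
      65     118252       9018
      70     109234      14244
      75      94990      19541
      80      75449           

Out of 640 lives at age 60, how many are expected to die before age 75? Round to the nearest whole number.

The relevant probability is 1 − 94990/123226 = 0.229140.
Expected number = 640 × 0.229140 = 147.

147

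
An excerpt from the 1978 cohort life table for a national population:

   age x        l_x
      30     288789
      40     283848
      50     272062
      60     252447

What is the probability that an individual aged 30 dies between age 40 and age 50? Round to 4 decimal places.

0.0408

We want 10|10q30 = (l_40 − l_50)/l_30.
This is the probability of reaching 40 but not 50, conditional on being alive at 30: (l_40 − l_50) / l_30.
= (283848 − 272062) / 288789 = 11786 / 288789 = 0.040812.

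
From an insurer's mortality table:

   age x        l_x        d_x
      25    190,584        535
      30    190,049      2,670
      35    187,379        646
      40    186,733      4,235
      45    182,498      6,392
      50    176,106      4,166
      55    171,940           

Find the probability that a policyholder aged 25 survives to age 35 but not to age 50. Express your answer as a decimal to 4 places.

0.0591

We want 10|15q25 = (l_35 − l_50)/l_25.
This is the probability of reaching 35 but not 50, conditional on being alive at 25: (l_35 − l_50) / l_25.
= (187,379 − 176,106) / 190,584 = 11,273 / 190,584 = 0.059150.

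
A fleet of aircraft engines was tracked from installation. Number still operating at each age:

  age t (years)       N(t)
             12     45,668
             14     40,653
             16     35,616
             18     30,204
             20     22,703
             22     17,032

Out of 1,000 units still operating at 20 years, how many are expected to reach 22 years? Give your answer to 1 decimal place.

750.2

The relevant probability is 17,032/22,703 = 0.750209.
Expected number = 1,000 × 0.750209 = 750.2.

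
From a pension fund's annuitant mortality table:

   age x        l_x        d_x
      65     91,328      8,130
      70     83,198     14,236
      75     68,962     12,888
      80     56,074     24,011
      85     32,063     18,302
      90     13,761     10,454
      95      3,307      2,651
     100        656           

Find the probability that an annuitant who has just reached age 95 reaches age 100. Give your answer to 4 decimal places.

0.1984

We want 5p95 = l_100/l_95.
The conditional survival probability is l_100/l_95 = 656/3,307 = 0.198367.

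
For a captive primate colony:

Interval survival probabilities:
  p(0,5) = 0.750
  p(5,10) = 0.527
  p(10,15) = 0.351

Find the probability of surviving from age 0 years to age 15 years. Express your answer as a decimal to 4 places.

0.1387

Survival from 0 to 15 is the product of surviving each interval: 0.750 × 0.527 × 0.351.
= 0.138733.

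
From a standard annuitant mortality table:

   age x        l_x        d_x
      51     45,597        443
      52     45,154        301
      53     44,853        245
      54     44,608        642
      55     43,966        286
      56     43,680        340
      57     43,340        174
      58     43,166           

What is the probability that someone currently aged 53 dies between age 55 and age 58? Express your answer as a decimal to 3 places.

This is the probability of reaching 55 but not 58, conditional on being alive at 53: (l_55 − l_58) / l_53.
= (43,966 − 43,166) / 44,853 = 800 / 44,853 = 0.017836.

0.018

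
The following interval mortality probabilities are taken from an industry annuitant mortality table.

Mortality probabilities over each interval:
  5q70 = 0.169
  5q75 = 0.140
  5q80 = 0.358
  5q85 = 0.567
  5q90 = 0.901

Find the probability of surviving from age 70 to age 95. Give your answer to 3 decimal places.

25p70 = (1 − 0.169) × (1 − 0.140) × (1 − 0.358) × (1 − 0.567) × (1 − 0.901).
= 0.831 × 0.860 × 0.642 × 0.433 × 0.099 = 0.019668.

0.020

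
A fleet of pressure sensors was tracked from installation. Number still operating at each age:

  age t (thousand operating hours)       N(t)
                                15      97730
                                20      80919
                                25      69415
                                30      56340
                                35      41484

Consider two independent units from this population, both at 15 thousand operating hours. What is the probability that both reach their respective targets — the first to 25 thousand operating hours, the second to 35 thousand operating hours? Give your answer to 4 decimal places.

p₁ = N(25)/N(15) = 69415/97730 = 0.710273; p₂ = N(35)/N(15) = 41484/97730 = 0.424476.
P(both) = p₁ × p₂ = 0.710273 × 0.424476 = 0.301494.

0.3015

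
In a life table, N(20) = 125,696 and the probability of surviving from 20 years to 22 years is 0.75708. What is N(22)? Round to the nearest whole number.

95162

N(22) = N(20) × p = 125,696 × 0.75708 = 95162.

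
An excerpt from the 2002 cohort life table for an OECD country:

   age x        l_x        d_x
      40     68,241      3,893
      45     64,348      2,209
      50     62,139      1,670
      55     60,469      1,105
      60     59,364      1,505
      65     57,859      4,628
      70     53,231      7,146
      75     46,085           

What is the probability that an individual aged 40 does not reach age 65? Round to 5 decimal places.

0.15214

P(die before 65 | alive at 40) = 1 − l_65/l_40 = 1 − 57,859/68,241 = (10,382)/68,241 = 0.152137.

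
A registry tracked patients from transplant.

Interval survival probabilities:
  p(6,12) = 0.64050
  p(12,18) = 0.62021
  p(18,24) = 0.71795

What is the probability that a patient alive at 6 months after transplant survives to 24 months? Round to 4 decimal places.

Survival from 6 to 24 is the product of surviving each interval: 0.64050 × 0.62021 × 0.71795.
= 0.285202.

0.2852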